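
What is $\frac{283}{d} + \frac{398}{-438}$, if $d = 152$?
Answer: $\frac{31729}{33288} \approx 0.95317$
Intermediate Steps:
$\frac{283}{d} + \frac{398}{-438} = \frac{283}{152} + \frac{398}{-438} = 283 \cdot \frac{1}{152} + 398 \left(- \frac{1}{438}\right) = \frac{283}{152} - \frac{199}{219} = \frac{31729}{33288}$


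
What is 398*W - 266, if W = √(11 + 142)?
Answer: -266 + 1194*√17 ≈ 4657.0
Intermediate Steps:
W = 3*√17 (W = √153 = 3*√17 ≈ 12.369)
398*W - 266 = 398*(3*√17) - 266 = 1194*√17 - 266 = -266 + 1194*√17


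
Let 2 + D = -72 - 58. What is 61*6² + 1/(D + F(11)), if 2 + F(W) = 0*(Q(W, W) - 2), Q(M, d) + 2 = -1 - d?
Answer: 294263/134 ≈ 2196.0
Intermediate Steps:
D = -132 (D = -2 + (-72 - 58) = -2 - 130 = -132)
Q(M, d) = -3 - d (Q(M, d) = -2 + (-1 - d) = -3 - d)
F(W) = -2 (F(W) = -2 + 0*((-3 - W) - 2) = -2 + 0*(-5 - W) = -2 + 0 = -2)
61*6² + 1/(D + F(11)) = 61*6² + 1/(-132 - 2) = 61*36 + 1/(-134) = 2196 - 1/134 = 294263/134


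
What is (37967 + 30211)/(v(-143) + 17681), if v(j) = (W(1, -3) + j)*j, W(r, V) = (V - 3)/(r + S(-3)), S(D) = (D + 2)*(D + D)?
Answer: 79541/44628 ≈ 1.7823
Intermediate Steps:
S(D) = 2*D*(2 + D) (S(D) = (2 + D)*(2*D) = 2*D*(2 + D))
W(r, V) = (-3 + V)/(6 + r) (W(r, V) = (V - 3)/(r + 2*(-3)*(2 - 3)) = (-3 + V)/(r + 2*(-3)*(-1)) = (-3 + V)/(r + 6) = (-3 + V)/(6 + r))
v(j) = j*(-6/7 + j) (v(j) = ((-3 - 3)/(6 + 1) + j)*j = (-6/7 + j)*j = j*(-6/7 + j))
(37967 + 30211)/(v(-143) + 17681) = (37967 + 30211)/((⅐)*(-143)*(-6 + 7*(-143)) + 17681) = 68178/((⅐)*(-143)*(-6 - 1001) + 17681) = 68178/((⅐)*(-143)*(-1007) + 17681) = 68178/(144001/7 + 17681) = 68178/(267768/7) = 68178*(7/267768) = 79541/44628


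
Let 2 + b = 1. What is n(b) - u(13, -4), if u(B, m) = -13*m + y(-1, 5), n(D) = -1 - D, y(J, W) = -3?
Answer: -49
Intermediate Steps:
b = -1 (b = -2 + 1 = -1)
u(B, m) = -3 - 13*m (u(B, m) = -13*m - 3 = -3 - 13*m)
n(b) - u(13, -4) = (-1 - 1*(-1)) - (-3 - 13*(-4)) = (-1 + 1) - (-3 + 52) = 0 - 1*49 = 0 - 49 = -49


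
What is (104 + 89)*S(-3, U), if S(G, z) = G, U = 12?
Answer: -579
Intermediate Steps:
(104 + 89)*S(-3, U) = (104 + 89)*(-3) = 193*(-3) = -579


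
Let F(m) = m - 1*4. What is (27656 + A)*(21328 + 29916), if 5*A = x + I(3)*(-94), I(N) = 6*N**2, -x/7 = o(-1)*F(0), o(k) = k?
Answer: 6824470944/5 ≈ 1.3649e+9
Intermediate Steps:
F(m) = -4 + m (F(m) = m - 4 = -4 + m)
x = -28 (x = -(-7)*(-4 + 0) = -(-7)*(-4) = -7*4 = -28)
A = -5104/5 (A = (-28 + (6*3**2)*(-94))/5 = (-28 + (6*9)*(-94))/5 = (-28 + 54*(-94))/5 = (-28 - 5076)/5 = (1/5)*(-5104) = -5104/5 ≈ -1020.8)
(27656 + A)*(21328 + 29916) = (27656 - 5104/5)*(21328 + 29916) = (133176/5)*51244 = 6824470944/5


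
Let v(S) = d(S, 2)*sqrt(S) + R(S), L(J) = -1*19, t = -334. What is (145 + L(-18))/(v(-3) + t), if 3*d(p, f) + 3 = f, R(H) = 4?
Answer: -124740/326701 + 126*I*sqrt(3)/326701 ≈ -0.38182 + 0.00066801*I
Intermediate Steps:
d(p, f) = -1 + f/3
L(J) = -19
v(S) = 4 - sqrt(S)/3 (v(S) = (-1 + (1/3)*2)*sqrt(S) + 4 = (-1 + 2/3)*sqrt(S) + 4 = -sqrt(S)/3 + 4 = 4 - sqrt(S)/3)
(145 + L(-18))/(v(-3) + t) = (145 - 19)/((4 - I*sqrt(3)/3) - 334) = 126/((4 - I*sqrt(3)/3) - 334) = 126/(-330 - I*sqrt(3)/3)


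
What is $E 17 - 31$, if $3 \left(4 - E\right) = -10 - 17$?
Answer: $190$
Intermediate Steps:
$E = 13$ ($E = 4 - \frac{-10 - 17}{3} = 4 - -9 = 4 + 9 = 13$)
$E 17 - 31 = 13 \cdot 17 - 31 = 221 - 31 = 190$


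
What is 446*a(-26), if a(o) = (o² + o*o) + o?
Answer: 591396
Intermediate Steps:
a(o) = o + 2*o² (a(o) = (o² + o²) + o = 2*o² + o = o + 2*o²)
446*a(-26) = 446*(-26*(1 + 2*(-26))) = 446*(-26*(1 - 52)) = 446*(-26*(-51)) = 446*1326 = 591396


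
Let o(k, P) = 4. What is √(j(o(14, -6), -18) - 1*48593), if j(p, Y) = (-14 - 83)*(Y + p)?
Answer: I*√47235 ≈ 217.34*I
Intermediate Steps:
j(p, Y) = -97*Y - 97*p (j(p, Y) = -97*(Y + p) = -97*Y - 97*p)
√(j(o(14, -6), -18) - 1*48593) = √((-97*(-18) - 97*4) - 1*48593) = √((1746 - 388) - 48593) = √(1358 - 48593) = √(-47235) = I*√47235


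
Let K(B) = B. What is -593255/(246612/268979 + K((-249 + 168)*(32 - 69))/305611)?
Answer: -9753461172643019/15234693999 ≈ -6.4021e+5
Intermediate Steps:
-593255/(246612/268979 + K((-249 + 168)*(32 - 69))/305611) = -593255/(246612/268979 + ((-249 + 168)*(32 - 69))/305611) = -593255/(246612*(1/268979) - 81*(-37)*(1/305611)) = -593255/(246612/268979 + 2997*(1/305611)) = -593255/(246612/268979 + 2997/305611) = -593255/76173469995/82202941169 = -593255*82202941169/76173469995 = -9753461172643019/15234693999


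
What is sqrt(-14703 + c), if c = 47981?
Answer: sqrt(33278) ≈ 182.42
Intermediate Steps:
sqrt(-14703 + c) = sqrt(-14703 + 47981) = sqrt(33278)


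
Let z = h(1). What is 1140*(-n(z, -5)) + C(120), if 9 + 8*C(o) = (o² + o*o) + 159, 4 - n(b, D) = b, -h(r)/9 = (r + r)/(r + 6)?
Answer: -108435/28 ≈ -3872.7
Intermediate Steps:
h(r) = -18*r/(6 + r) (h(r) = -9*(r + r)/(r + 6) = -9*2*r/(6 + r) = -18*r/(6 + r))
z = -18/7 (z = -18*1/(6 + 1) = -18*1/7 = -18*1*⅐ = -18/7 ≈ -2.5714)
n(b, D) = 4 - b
C(o) = 75/4 + o²/4 (C(o) = -9/8 + ((o² + o*o) + 159)/8 = -9/8 + ((o² + o²) + 159)/8 = -9/8 + (2*o² + 159)/8 = -9/8 + (159 + 2*o²)/8 = -9/8 + (159/8 + o²/4) = 75/4 + o²/4)
1140*(-n(z, -5)) + C(120) = 1140*(-(4 - 1*(-18/7))) + (75/4 + (¼)*120²) = 1140*(-(4 + 18/7)) + (75/4 + (¼)*14400) = 1140*(-1*46/7) + (75/4 + 3600) = 1140*(-46/7) + 14475/4 = -52440/7 + 14475/4 = -108435/28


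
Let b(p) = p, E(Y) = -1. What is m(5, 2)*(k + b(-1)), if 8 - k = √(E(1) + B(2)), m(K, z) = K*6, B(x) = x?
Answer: 180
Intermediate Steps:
m(K, z) = 6*K
k = 7 (k = 8 - √(-1 + 2) = 8 - √1 = 8 - 1*1 = 8 - 1 = 7)
m(5, 2)*(k + b(-1)) = (6*5)*(7 - 1) = 30*6 = 180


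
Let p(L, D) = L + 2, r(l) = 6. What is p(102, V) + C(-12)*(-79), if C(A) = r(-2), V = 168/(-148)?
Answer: -370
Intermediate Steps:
V = -42/37 (V = 168*(-1/148) = -42/37 ≈ -1.1351)
C(A) = 6
p(L, D) = 2 + L
p(102, V) + C(-12)*(-79) = (2 + 102) + 6*(-79) = 104 - 474 = -370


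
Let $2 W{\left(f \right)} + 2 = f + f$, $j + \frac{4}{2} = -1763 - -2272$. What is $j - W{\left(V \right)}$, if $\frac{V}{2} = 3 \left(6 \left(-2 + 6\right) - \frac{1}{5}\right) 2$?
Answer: $\frac{1112}{5} \approx 222.4$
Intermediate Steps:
$j = 507$ ($j = -2 - -509 = -2 + \left(-1763 + 2272\right) = -2 + 509 = 507$)
$V = \frac{1428}{5}$ ($V = 2 \cdot 3 \left(6 \left(-2 + 6\right) - \frac{1}{5}\right) 2 = 2 \cdot 3 \left(6 \cdot 4 - \frac{1}{5}\right) 2 = 2 \cdot 3 \left(24 - \frac{1}{5}\right) 2 = 2 \cdot 3 \cdot \frac{119}{5} \cdot 2 = 2 \cdot \frac{357}{5} \cdot 2 = 2 \cdot \frac{714}{5} = \frac{1428}{5} \approx 285.6$)
$W{\left(f \right)} = -1 + f$ ($W{\left(f \right)} = -1 + \frac{f + f}{2} = -1 + \frac{2 f}{2} = -1 + f$)
$j - W{\left(V \right)} = 507 - \left(-1 + \frac{1428}{5}\right) = 507 - \frac{1423}{5} = \frac{1112}{5}$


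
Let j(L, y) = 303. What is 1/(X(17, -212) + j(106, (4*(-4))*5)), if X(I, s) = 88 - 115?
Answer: 1/276 ≈ 0.0036232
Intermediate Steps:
X(I, s) = -27
1/(X(17, -212) + j(106, (4*(-4))*5)) = 1/(-27 + 303) = 1/276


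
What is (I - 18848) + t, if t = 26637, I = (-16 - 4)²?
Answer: 8189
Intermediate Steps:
I = 400 (I = (-20)² = 400)
(I - 18848) + t = (400 - 18848) + 26637 = -18448 + 26637 = 8189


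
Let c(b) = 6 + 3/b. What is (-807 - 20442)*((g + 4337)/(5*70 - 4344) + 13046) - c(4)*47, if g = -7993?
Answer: -2214546965433/7988 ≈ -2.7723e+8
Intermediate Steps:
(-807 - 20442)*((g + 4337)/(5*70 - 4344) + 13046) - c(4)*47 = (-807 - 20442)*((-7993 + 4337)/(5*70 - 4344) + 13046) - (6 + 3/4)*47 = -21249*(-3656/(350 - 4344) + 13046) - (6 + 3*(¼))*47 = -21249*(-3656/(-3994) + 13046) - (6 + ¾)*47 = -21249*(-3656*(-1/3994) + 13046) - 27*47/4 = -21249*(1828/1997 + 13046) - 1*1269/4 = -21249*26054690/1997 - 1269/4 = -553636107810/1997 - 1269/4 = -2214546965433/7988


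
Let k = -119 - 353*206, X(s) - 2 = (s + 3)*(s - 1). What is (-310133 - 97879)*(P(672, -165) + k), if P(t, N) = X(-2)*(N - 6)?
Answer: 29648599992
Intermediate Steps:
X(s) = 2 + (-1 + s)*(3 + s) (X(s) = 2 + (s + 3)*(s - 1) = 2 + (3 + s)*(-1 + s) = 2 + (-1 + s)*(3 + s))
P(t, N) = 6 - N (P(t, N) = (-1 + (-2)**2 + 2*(-2))*(N - 6) = (-1 + 4 - 4)*(-6 + N) = -(-6 + N) = 6 - N)
k = -72837 (k = -119 - 72718 = -72837)
(-310133 - 97879)*(P(672, -165) + k) = (-310133 - 97879)*((6 - 1*(-165)) - 72837) = -408012*((6 + 165) - 72837) = -408012*(171 - 72837) = -408012*(-72666) = 29648599992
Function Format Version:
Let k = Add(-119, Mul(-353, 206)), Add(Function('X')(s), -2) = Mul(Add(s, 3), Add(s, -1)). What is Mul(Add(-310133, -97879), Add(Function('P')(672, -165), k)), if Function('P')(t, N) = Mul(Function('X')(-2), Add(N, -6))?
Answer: 29648599992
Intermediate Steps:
Function('X')(s) = Add(2, Mul(Add(-1, s), Add(3, s))) (Function('X')(s) = Add(2, Mul(Add(s, 3), Add(s, -1))) = Add(2, Mul(Add(3, s), Add(-1, s))) = Add(2, Mul(Add(-1, s), Add(3, s))))
Function('P')(t, N) = Add(6, Mul(-1, N)) (Function('P')(t, N) = Mul(Add(-1, Pow(-2, 2), Mul(2, -2)), Add(N, -6)) = Mul(Add(-1, 4, -4), Add(-6, N)) = Mul(-1, Add(-6, N)) = Add(6, Mul(-1, N)))
k = -72837 (k = Add(-119, -72718) = -72837)
Mul(Add(-310133, -97879), Add(Function('P')(672, -165), k)) = Mul(Add(-310133, -97879), Add(Add(6, Mul(-1, -165)), -72837)) = Mul(-408012, Add(Add(6, 165), -72837)) = Mul(-408012, Add(171, -72837)) = Mul(-408012, -72666) = 29648599992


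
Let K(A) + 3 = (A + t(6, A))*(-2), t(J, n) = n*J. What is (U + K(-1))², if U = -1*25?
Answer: 196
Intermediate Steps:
t(J, n) = J*n
K(A) = -3 - 14*A (K(A) = -3 + (A + 6*A)*(-2) = -3 + (7*A)*(-2) = -3 - 14*A)
U = -25
(U + K(-1))² = (-25 + (-3 - 14*(-1)))² = (-25 + (-3 + 14))² = (-25 + 11)² = (-14)² = 196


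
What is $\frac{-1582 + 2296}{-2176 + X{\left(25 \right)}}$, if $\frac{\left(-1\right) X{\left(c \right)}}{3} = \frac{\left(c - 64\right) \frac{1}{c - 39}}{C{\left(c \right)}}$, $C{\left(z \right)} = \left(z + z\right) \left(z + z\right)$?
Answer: $- \frac{24990000}{76160117} \approx -0.32812$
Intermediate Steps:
$C{\left(z \right)} = 4 z^{2}$ ($C{\left(z \right)} = 2 z 2 z = 4 z^{2}$)
$X{\left(c \right)} = - \frac{3 \left(-64 + c\right)}{4 c^{2} \left(-39 + c\right)}$ ($X{\left(c \right)} = - 3 \frac{\left(c - 64\right) \frac{1}{c - 39}}{4 c^{2}} = - 3 \frac{-64 + c}{-39 + c} \frac{1}{4 c^{2}} = - 3 \frac{-64 + c}{4 c^{2} \left(-39 + c\right)} = - \frac{3 \left(-64 + c\right)}{4 c^{2} \left(-39 + c\right)}$)
$\frac{-1582 + 2296}{-2176 + X{\left(25 \right)}} = \frac{-1582 + 2296}{-2176 + \frac{3 \left(64 - 25\right)}{4 \cdot 625 \left(-39 + 25\right)}} = \frac{714}{-2176 + \frac{3}{4} \cdot \frac{1}{625} \frac{1}{-14} \left(64 - 25\right)} = \frac{714}{-2176 + \frac{3}{4} \cdot \frac{1}{625} \left(- \frac{1}{14}\right) 39} = \frac{714}{-2176 - \frac{117}{35000}} = \frac{714}{- \frac{76160117}{35000}} = 714 \left(- \frac{35000}{76160117}\right) = - \frac{24990000}{76160117}$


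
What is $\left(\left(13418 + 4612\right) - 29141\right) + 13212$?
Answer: $2101$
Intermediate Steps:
$\left(\left(13418 + 4612\right) - 29141\right) + 13212 = \left(18030 - 29141\right) + 13212 = -11111 + 13212 = 2101$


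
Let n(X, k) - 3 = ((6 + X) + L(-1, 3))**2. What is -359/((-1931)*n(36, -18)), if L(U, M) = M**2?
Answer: 359/5028324 ≈ 7.1396e-5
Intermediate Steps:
n(X, k) = 3 + (15 + X)**2 (n(X, k) = 3 + ((6 + X) + 3**2)**2 = 3 + ((6 + X) + 9)**2 = 3 + (15 + X)**2)
-359/((-1931)*n(36, -18)) = -359/((-1931)*(3 + (15 + 36)**2)) = -(-359)/(1931*(3 + 51**2)) = -(-359)/(1931*(3 + 2601)) = -(-359)/(1931*2604) = -359*(-1/5028324) = 359/5028324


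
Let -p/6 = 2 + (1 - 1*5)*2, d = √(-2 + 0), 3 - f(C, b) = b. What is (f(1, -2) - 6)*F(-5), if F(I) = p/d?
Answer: 18*I*√2 ≈ 25.456*I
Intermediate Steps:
f(C, b) = 3 - b
d = I*√2 (d = √(-2) = I*√2 ≈ 1.4142*I)
p = 36 (p = -6*(2 + (1 - 1*5)*2) = -6*(2 + (1 - 5)*2) = -6*(2 - 4*2) = -6*(2 - 8) = -6*(-6) = 36)
F(I) = -18*I*√2 (F(I) = 36/((I*√2)) = 36*(-I*√2/2) = -18*I*√2)
(f(1, -2) - 6)*F(-5) = ((3 - 1*(-2)) - 6)*(-18*I*√2) = ((3 + 2) - 6)*(-18*I*√2) = (5 - 6)*(-18*I*√2) = -(-18)*I*√2 = 18*I*√2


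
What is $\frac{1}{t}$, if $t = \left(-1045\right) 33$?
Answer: $- \frac{1}{34485} \approx -2.8998 \cdot 10^{-5}$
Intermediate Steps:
$t = -34485$
$\frac{1}{t} = \frac{1}{-34485} = - \frac{1}{34485}$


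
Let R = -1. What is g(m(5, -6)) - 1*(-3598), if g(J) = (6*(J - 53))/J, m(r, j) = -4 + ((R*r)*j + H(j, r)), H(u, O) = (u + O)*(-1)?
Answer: 32330/9 ≈ 3592.2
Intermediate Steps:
H(u, O) = -O - u (H(u, O) = (O + u)*(-1) = -O - u)
m(r, j) = -4 - j - r - j*r (m(r, j) = -4 + ((-r)*j + (-r - j)) = -4 + (-j*r + (-j - r)) = -4 + (-j - r - j*r) = -4 - j - r - j*r)
g(J) = (-318 + 6*J)/J (g(J) = (6*(-53 + J))/J = (-318 + 6*J)/J)
g(m(5, -6)) - 1*(-3598) = (6 - 318/(-4 - 1*(-6) - 1*5 - 1*(-6)*5)) - 1*(-3598) = (6 - 318/(-4 + 6 - 5 + 30)) + 3598 = (6 - 318/27) + 3598 = (6 - 318*1/27) + 3598 = (6 - 106/9) + 3598 = -52/9 + 3598 = 32330/9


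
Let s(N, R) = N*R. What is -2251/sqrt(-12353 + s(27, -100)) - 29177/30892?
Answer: -29177/30892 + 2251*I*sqrt(15053)/15053 ≈ -0.94448 + 18.347*I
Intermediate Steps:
-2251/sqrt(-12353 + s(27, -100)) - 29177/30892 = -2251/sqrt(-12353 + 27*(-100)) - 29177/30892 = -2251/sqrt(-12353 - 2700) - 29177*1/30892 = -2251*(-I*sqrt(15053)/15053) - 29177/30892 = -(-2251)*I*sqrt(15053)/15053 - 29177/30892 = 2251*I*sqrt(15053)/15053 - 29177/30892 = -29177/30892 + 2251*I*sqrt(15053)/15053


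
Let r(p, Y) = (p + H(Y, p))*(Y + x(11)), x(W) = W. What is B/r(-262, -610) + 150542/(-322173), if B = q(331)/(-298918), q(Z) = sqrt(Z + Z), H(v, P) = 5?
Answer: -150542/322173 - sqrt(662)/46016333674 ≈ -0.46727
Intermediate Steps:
q(Z) = sqrt(2)*sqrt(Z) (q(Z) = sqrt(2*Z) = sqrt(2)*sqrt(Z))
r(p, Y) = (5 + p)*(11 + Y) (r(p, Y) = (p + 5)*(Y + 11) = (5 + p)*(11 + Y))
B = -sqrt(662)/298918 (B = (sqrt(2)*sqrt(331))/(-298918) = sqrt(662)*(-1/298918) = -sqrt(662)/298918 ≈ -8.6075e-5)
B/r(-262, -610) + 150542/(-322173) = (-sqrt(662)/298918)/(55 + 5*(-610) + 11*(-262) - 610*(-262)) + 150542/(-322173) = (-sqrt(662)/298918)/(55 - 3050 - 2882 + 159820) + 150542*(-1/322173) = -sqrt(662)/298918/153943 - 150542/322173 = -sqrt(662)/298918*(1/153943) - 150542/322173 = -sqrt(662)/46016333674 - 150542/322173 = -150542/322173 - sqrt(662)/46016333674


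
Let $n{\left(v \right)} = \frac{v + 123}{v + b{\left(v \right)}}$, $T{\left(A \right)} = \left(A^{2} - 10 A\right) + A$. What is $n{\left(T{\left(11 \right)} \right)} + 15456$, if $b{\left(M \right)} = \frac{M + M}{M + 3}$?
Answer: $\frac{9184489}{594} \approx 15462.0$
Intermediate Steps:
$T{\left(A \right)} = A^{2} - 9 A$
$b{\left(M \right)} = \frac{2 M}{3 + M}$
$n{\left(v \right)} = \frac{123 + v}{v + \frac{2 v}{3 + v}}$ ($n{\left(v \right)} = \frac{v + 123}{v + \frac{2 v}{3 + v}} = \frac{123 + v}{v + \frac{2 v}{3 + v}}$)
$n{\left(T{\left(11 \right)} \right)} + 15456 = \frac{\left(3 + 11 \left(-9 + 11\right)\right) \left(123 + 11 \left(-9 + 11\right)\right)}{11 \left(-9 + 11\right) \left(5 + 11 \left(-9 + 11\right)\right)} + 15456 = \frac{\left(3 + 11 \cdot 2\right) \left(123 + 11 \cdot 2\right)}{11 \cdot 2 \left(5 + 11 \cdot 2\right)} + 15456 = \frac{\left(3 + 22\right) \left(123 + 22\right)}{22 \left(5 + 22\right)} + 15456 = \frac{1}{22} \cdot \frac{1}{27} \cdot 25 \cdot 145 + 15456 = \frac{3625}{594} + 15456 = \frac{9184489}{594}$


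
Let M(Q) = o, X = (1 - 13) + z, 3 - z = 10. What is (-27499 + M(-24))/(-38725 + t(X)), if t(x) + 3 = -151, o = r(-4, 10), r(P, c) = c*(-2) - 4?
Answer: 1619/2287 ≈ 0.70791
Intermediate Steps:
z = -7 (z = 3 - 1*10 = 3 - 10 = -7)
r(P, c) = -4 - 2*c (r(P, c) = -2*c - 4 = -4 - 2*c)
X = -19 (X = (1 - 13) - 7 = -12 - 7 = -19)
o = -24 (o = -4 - 2*10 = -4 - 20 = -24)
M(Q) = -24
t(x) = -154 (t(x) = -3 - 151 = -154)
(-27499 + M(-24))/(-38725 + t(X)) = (-27499 - 24)/(-38725 - 154) = -27523/(-38879) = -27523*(-1/38879) = 1619/2287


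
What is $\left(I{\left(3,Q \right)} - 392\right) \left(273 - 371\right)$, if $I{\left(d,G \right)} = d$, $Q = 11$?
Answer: $38122$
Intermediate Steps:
$\left(I{\left(3,Q \right)} - 392\right) \left(273 - 371\right) = \left(3 - 392\right) \left(273 - 371\right) = \left(3 - 392\right) \left(-98\right) = \left(-389\right) \left(-98\right) = 38122$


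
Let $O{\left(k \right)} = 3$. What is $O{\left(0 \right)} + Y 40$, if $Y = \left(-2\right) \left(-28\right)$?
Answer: $2243$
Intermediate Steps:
$Y = 56$
$O{\left(0 \right)} + Y 40 = 3 + 56 \cdot 40 = 3 + 2240 = 2243$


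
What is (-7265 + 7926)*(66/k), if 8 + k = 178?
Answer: 21813/85 ≈ 256.62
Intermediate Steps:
k = 170 (k = -8 + 178 = 170)
(-7265 + 7926)*(66/k) = (-7265 + 7926)*(66/170) = 661*(66*(1/170)) = 661*(33/85) = 21813/85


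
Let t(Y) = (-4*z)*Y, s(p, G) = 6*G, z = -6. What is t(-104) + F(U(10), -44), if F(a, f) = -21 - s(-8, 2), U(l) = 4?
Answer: -2529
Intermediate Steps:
F(a, f) = -33 (F(a, f) = -21 - 6*2 = -21 - 1*12 = -21 - 12 = -33)
t(Y) = 24*Y (t(Y) = (-4*(-6))*Y = 24*Y)
t(-104) + F(U(10), -44) = 24*(-104) - 33 = -2496 - 33 = -2529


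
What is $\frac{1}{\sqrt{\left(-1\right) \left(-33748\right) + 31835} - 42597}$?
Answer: $- \frac{4733}{201604314} - \frac{\sqrt{7287}}{604812942} \approx -2.3618 \cdot 10^{-5}$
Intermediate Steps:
$\frac{1}{\sqrt{\left(-1\right) \left(-33748\right) + 31835} - 42597} = \frac{1}{\sqrt{33748 + 31835} - 42597} = \frac{1}{\sqrt{65583} - 42597} = \frac{1}{3 \sqrt{7287} - 42597} = \frac{1}{-42597 + 3 \sqrt{7287}}$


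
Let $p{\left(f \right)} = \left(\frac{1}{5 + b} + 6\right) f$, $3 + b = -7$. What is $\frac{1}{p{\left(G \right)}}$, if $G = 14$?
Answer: $\frac{5}{406} \approx 0.012315$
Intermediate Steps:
$b = -10$ ($b = -3 - 7 = -10$)
$p{\left(f \right)} = \frac{29 f}{5}$ ($p{\left(f \right)} = \left(\frac{1}{5 - 10} + 6\right) f = \left(\frac{1}{-5} + 6\right) f = \left(- \frac{1}{5} + 6\right) f = \frac{29 f}{5}$)
$\frac{1}{p{\left(G \right)}} = \frac{1}{\frac{29}{5} \cdot 14} = \frac{1}{\frac{406}{5}} = \frac{5}{406}$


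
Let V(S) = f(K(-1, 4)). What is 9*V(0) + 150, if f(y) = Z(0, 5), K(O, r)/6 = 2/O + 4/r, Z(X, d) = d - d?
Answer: 150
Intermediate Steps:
Z(X, d) = 0
K(O, r) = 12/O + 24/r (K(O, r) = 6*(2/O + 4/r) = 12/O + 24/r)
f(y) = 0
V(S) = 0
9*V(0) + 150 = 9*0 + 150 = 0 + 150 = 150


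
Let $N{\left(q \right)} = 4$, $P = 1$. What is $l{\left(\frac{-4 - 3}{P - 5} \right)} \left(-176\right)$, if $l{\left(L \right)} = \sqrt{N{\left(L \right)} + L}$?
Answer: $- 88 \sqrt{23} \approx -422.03$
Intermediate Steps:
$l{\left(L \right)} = \sqrt{4 + L}$
$l{\left(\frac{-4 - 3}{P - 5} \right)} \left(-176\right) = \sqrt{4 + \frac{-4 - 3}{1 - 5}} \left(-176\right) = \sqrt{4 - \frac{7}{-4}} \left(-176\right) = \sqrt{4 - - \frac{7}{4}} \left(-176\right) = \sqrt{4 + \frac{7}{4}} \left(-176\right) = \sqrt{\frac{23}{4}} \left(-176\right) = \frac{\sqrt{23}}{2} \left(-176\right) = - 88 \sqrt{23}$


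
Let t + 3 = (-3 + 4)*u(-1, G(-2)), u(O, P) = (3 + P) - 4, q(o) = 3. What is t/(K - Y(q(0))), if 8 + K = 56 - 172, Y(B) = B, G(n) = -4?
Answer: 8/127 ≈ 0.062992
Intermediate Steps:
u(O, P) = -1 + P
K = -124 (K = -8 + (56 - 172) = -8 - 116 = -124)
t = -8 (t = -3 + (-3 + 4)*(-1 - 4) = -3 + 1*(-5) = -3 - 5 = -8)
t/(K - Y(q(0))) = -8/(-124 - 1*3) = -8/(-124 - 3) = -8/(-127) = -8*(-1/127) = 8/127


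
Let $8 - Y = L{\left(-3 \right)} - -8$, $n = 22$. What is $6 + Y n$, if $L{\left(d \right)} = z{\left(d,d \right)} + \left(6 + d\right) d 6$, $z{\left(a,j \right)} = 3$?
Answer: $1128$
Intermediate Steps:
$L{\left(d \right)} = 3 + 6 d \left(6 + d\right)$ ($L{\left(d \right)} = 3 + \left(6 + d\right) d 6 = 3 + d \left(6 + d\right) 6 = 3 + 6 d \left(6 + d\right)$)
$Y = 51$ ($Y = 8 - \left(\left(3 + 6 \left(-3\right)^{2} + 36 \left(-3\right)\right) - -8\right) = 8 - \left(\left(3 + 6 \cdot 9 - 108\right) + 8\right) = 8 - \left(\left(3 + 54 - 108\right) + 8\right) = 8 - \left(-51 + 8\right) = 8 - -43 = 8 + 43 = 51$)
$6 + Y n = 6 + 51 \cdot 22 = 6 + 1122 = 1128$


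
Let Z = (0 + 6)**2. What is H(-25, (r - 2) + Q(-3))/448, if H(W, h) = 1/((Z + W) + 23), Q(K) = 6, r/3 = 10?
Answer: 1/15232 ≈ 6.5651e-5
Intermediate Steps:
r = 30 (r = 3*10 = 30)
Z = 36 (Z = 6**2 = 36)
H(W, h) = 1/(59 + W) (H(W, h) = 1/((36 + W) + 23) = 1/(59 + W))
H(-25, (r - 2) + Q(-3))/448 = 1/((59 - 25)*448) = (1/448)/34 = (1/34)*(1/448) = 1/15232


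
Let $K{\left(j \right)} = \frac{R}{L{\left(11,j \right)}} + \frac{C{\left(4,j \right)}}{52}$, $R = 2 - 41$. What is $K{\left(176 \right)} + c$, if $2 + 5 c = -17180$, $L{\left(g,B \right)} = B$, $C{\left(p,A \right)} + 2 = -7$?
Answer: $- \frac{39316931}{11440} \approx -3436.8$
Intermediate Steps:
$C{\left(p,A \right)} = -9$ ($C{\left(p,A \right)} = -2 - 7 = -9$)
$R = -39$ ($R = 2 - 41 = -39$)
$c = - \frac{17182}{5}$ ($c = - \frac{2}{5} + \frac{1}{5} \left(-17180\right) = - \frac{2}{5} - 3436 = - \frac{17182}{5} \approx -3436.4$)
$K{\left(j \right)} = - \frac{9}{52} - \frac{39}{j}$ ($K{\left(j \right)} = - \frac{39}{j} - \frac{9}{52} = - \frac{9}{52} - \frac{39}{j}$)
$K{\left(176 \right)} + c = \left(- \frac{9}{52} - \frac{39}{176}\right) - \frac{17182}{5} = - \frac{903}{2288} - \frac{17182}{5} = - \frac{39316931}{11440}$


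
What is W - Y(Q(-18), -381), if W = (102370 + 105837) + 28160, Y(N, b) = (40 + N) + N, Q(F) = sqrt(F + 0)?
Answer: 236327 - 6*I*sqrt(2) ≈ 2.3633e+5 - 8.4853*I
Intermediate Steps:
Q(F) = sqrt(F)
Y(N, b) = 40 + 2*N
W = 236367 (W = 208207 + 28160 = 236367)
W - Y(Q(-18), -381) = 236367 - (40 + 2*sqrt(-18)) = 236367 - (40 + 2*(3*I*sqrt(2))) = 236367 - (40 + 6*I*sqrt(2)) = 236367 + (-40 - 6*I*sqrt(2)) = 236327 - 6*I*sqrt(2)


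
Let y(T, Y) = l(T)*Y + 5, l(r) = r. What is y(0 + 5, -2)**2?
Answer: 25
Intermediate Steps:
y(T, Y) = 5 + T*Y (y(T, Y) = T*Y + 5 = 5 + T*Y)
y(0 + 5, -2)**2 = (5 + (0 + 5)*(-2))**2 = (5 + 5*(-2))**2 = (5 - 10)**2 = (-5)**2 = 25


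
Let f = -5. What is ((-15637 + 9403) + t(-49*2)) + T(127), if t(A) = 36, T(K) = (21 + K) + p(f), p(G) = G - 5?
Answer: -6060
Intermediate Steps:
p(G) = -5 + G
T(K) = 11 + K (T(K) = (21 + K) + (-5 - 5) = (21 + K) - 10 = 11 + K)
((-15637 + 9403) + t(-49*2)) + T(127) = ((-15637 + 9403) + 36) + (11 + 127) = (-6234 + 36) + 138 = -6198 + 138 = -6060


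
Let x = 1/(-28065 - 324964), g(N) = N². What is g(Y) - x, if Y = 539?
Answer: 102562338110/353029 ≈ 2.9052e+5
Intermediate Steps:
x = -1/353029 (x = 1/(-353029) = -1/353029 ≈ -2.8326e-6)
g(Y) - x = 539² - 1*(-1/353029) = 290521 + 1/353029 = 102562338110/353029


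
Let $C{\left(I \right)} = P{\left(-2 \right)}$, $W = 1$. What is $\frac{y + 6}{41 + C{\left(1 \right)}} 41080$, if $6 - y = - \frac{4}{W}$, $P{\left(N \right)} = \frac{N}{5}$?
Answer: $\frac{3286400}{203} \approx 16189.0$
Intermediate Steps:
$P{\left(N \right)} = \frac{N}{5}$ ($P{\left(N \right)} = N \frac{1}{5} = \frac{N}{5}$)
$y = 10$ ($y = 6 - - \frac{4}{1} = 6 - \left(-4\right) 1 = 6 - -4 = 6 + 4 = 10$)
$C{\left(I \right)} = - \frac{2}{5}$ ($C{\left(I \right)} = \frac{1}{5} \left(-2\right) = - \frac{2}{5}$)
$\frac{y + 6}{41 + C{\left(1 \right)}} 41080 = \frac{10 + 6}{41 - \frac{2}{5}} \cdot 41080 = \frac{16}{\frac{203}{5}} \cdot 41080 = 16 \cdot \frac{5}{203} \cdot 41080 = \frac{80}{203} \cdot 41080 = \frac{3286400}{203}$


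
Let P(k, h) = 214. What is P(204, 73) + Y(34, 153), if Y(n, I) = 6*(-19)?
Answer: 100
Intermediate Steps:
Y(n, I) = -114
P(204, 73) + Y(34, 153) = 214 - 114 = 100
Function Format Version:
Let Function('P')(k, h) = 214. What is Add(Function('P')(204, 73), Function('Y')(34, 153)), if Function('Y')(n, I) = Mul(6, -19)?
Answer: 100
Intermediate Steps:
Function('Y')(n, I) = -114
Add(Function('P')(204, 73), Function('Y')(34, 153)) = Add(214, -114) = 100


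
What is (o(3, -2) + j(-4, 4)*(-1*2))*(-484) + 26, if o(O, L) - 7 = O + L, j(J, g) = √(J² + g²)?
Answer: -3846 + 3872*√2 ≈ 1629.8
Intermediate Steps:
o(O, L) = 7 + L + O (o(O, L) = 7 + (O + L) = 7 + (L + O) = 7 + L + O)
(o(3, -2) + j(-4, 4)*(-1*2))*(-484) + 26 = ((7 - 2 + 3) + √((-4)² + 4²)*(-1*2))*(-484) + 26 = (8 + √(16 + 16)*(-2))*(-484) + 26 = (8 + √32*(-2))*(-484) + 26 = (8 + (4*√2)*(-2))*(-484) + 26 = (8 - 8*√2)*(-484) + 26 = (-3872 + 3872*√2) + 26 = -3846 + 3872*√2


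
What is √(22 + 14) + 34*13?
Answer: 448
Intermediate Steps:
√(22 + 14) + 34*13 = √36 + 442 = 6 + 442 = 448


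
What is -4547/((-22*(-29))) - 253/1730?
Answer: -2006931/275935 ≈ -7.2732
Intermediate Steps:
-4547/((-22*(-29))) - 253/1730 = -4547/638 - 253*1/1730 = -4547*1/638 - 253/1730 = -4547/638 - 253/1730 = -2006931/275935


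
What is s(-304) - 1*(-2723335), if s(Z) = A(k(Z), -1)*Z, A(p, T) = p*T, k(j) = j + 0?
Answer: 2630919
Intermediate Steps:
k(j) = j
A(p, T) = T*p
s(Z) = -Z² (s(Z) = (-Z)*Z = -Z²)
s(-304) - 1*(-2723335) = -1*(-304)² - 1*(-2723335) = -1*92416 + 2723335 = -92416 + 2723335 = 2630919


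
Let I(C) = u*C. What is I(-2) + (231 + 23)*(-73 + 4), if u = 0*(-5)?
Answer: -17526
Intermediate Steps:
u = 0
I(C) = 0 (I(C) = 0*C = 0)
I(-2) + (231 + 23)*(-73 + 4) = 0 + (231 + 23)*(-73 + 4) = 0 + 254*(-69) = 0 - 17526 = -17526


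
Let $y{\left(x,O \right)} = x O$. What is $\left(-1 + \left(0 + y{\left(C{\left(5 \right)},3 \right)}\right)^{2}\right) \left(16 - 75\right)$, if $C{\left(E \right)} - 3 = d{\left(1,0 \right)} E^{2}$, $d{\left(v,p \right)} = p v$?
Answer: $-4720$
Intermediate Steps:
$C{\left(E \right)} = 3$ ($C{\left(E \right)} = 3 + 0 \cdot 1 E^{2} = 3 + 0 E^{2} = 3 + 0 = 3$)
$y{\left(x,O \right)} = O x$
$\left(-1 + \left(0 + y{\left(C{\left(5 \right)},3 \right)}\right)^{2}\right) \left(16 - 75\right) = \left(-1 + \left(0 + 3 \cdot 3\right)^{2}\right) \left(16 - 75\right) = \left(-1 + \left(0 + 9\right)^{2}\right) \left(16 - 75\right) = \left(-1 + 9^{2}\right) \left(-59\right) = \left(-1 + 81\right) \left(-59\right) = 80 \left(-59\right) = -4720$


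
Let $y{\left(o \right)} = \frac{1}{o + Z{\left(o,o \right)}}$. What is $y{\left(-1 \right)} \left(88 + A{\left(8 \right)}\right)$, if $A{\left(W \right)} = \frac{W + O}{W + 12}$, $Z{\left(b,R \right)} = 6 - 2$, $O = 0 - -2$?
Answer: $\frac{59}{2} \approx 29.5$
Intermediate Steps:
$O = 2$ ($O = 0 + 2 = 2$)
$Z{\left(b,R \right)} = 4$
$y{\left(o \right)} = \frac{1}{4 + o}$ ($y{\left(o \right)} = \frac{1}{o + 4} = \frac{1}{4 + o}$)
$A{\left(W \right)} = \frac{2 + W}{12 + W}$ ($A{\left(W \right)} = \frac{W + 2}{W + 12} = \frac{2 + W}{12 + W}$)
$y{\left(-1 \right)} \left(88 + A{\left(8 \right)}\right) = \frac{88 + \frac{2 + 8}{12 + 8}}{4 - 1} = \frac{88 + \frac{1}{20} \cdot 10}{3} = \frac{88 + \frac{1}{2}}{3} = \frac{1}{3} \cdot \frac{177}{2} = \frac{59}{2}$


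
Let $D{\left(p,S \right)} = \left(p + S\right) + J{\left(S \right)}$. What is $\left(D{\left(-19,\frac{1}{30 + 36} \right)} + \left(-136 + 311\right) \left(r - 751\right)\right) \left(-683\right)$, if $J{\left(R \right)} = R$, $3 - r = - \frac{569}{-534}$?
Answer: $\frac{175329140033}{1958} \approx 8.9545 \cdot 10^{7}$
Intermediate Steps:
$r = \frac{1033}{534}$ ($r = 3 - - \frac{569}{-534} = 3 - \left(-569\right) \left(- \frac{1}{534}\right) = 3 - \frac{569}{534} = \frac{1033}{534} \approx 1.9345$)
$D{\left(p,S \right)} = p + 2 S$ ($D{\left(p,S \right)} = \left(p + S\right) + S = \left(S + p\right) + S = p + 2 S$)
$\left(D{\left(-19,\frac{1}{30 + 36} \right)} + \left(-136 + 311\right) \left(r - 751\right)\right) \left(-683\right) = \left(\left(-19 + \frac{2}{30 + 36}\right) + \left(-136 + 311\right) \left(\frac{1033}{534} - 751\right)\right) \left(-683\right) = \left(\left(-19 + \frac{2}{66}\right) + 175 \left(- \frac{400001}{534}\right)\right) \left(-683\right) = \left(\left(-19 + 2 \cdot \frac{1}{66}\right) - \frac{70000175}{534}\right) \left(-683\right) = \left(\left(-19 + \frac{1}{33}\right) - \frac{70000175}{534}\right) \left(-683\right) = \left(- \frac{626}{33} - \frac{70000175}{534}\right) \left(-683\right) = \left(- \frac{256704451}{1958}\right) \left(-683\right) = \frac{175329140033}{1958}$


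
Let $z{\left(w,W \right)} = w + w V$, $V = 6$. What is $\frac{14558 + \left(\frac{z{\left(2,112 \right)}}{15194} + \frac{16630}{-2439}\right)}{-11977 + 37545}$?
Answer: $\frac{269620069277}{473751594144} \approx 0.56912$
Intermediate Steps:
$z{\left(w,W \right)} = 7 w$ ($z{\left(w,W \right)} = w + w 6 = w + 6 w = 7 w$)
$\frac{14558 + \left(\frac{z{\left(2,112 \right)}}{15194} + \frac{16630}{-2439}\right)}{-11977 + 37545} = \frac{14558 + \left(\frac{7 \cdot 2}{15194} + \frac{16630}{-2439}\right)}{-11977 + 37545} = \frac{14558 + \left(14 \cdot \frac{1}{15194} + 16630 \left(- \frac{1}{2439}\right)\right)}{25568} = \left(14558 + \left(\frac{7}{7597} - \frac{16630}{2439}\right)\right) \frac{1}{25568} = \left(14558 - \frac{126321037}{18529083}\right) \frac{1}{25568} = \frac{269620069277}{18529083} \cdot \frac{1}{25568} = \frac{269620069277}{473751594144}$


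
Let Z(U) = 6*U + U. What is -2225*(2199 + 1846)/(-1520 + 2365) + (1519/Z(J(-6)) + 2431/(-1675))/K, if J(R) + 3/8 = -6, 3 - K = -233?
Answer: -36289556378489/3407090700 ≈ -10651.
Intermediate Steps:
K = 236 (K = 3 - 1*(-233) = 3 + 233 = 236)
J(R) = -51/8 (J(R) = -3/8 - 6 = -51/8)
Z(U) = 7*U
-2225*(2199 + 1846)/(-1520 + 2365) + (1519/Z(J(-6)) + 2431/(-1675))/K = -2225*(2199 + 1846)/(-1520 + 2365) + (1519/((7*(-51/8))) + 2431/(-1675))/236 = -2225/(845/4045) + (1519/(-357/8) + 2431*(-1/1675))*(1/236) = -2225/(845*(1/4045)) + (1519*(-8/357) - 2431/1675)*(1/236) = -2225/169/809 + (-1736/51 - 2431/1675)*(1/236) = -2225*809/169 - 3031781/85425*1/236 = -1800025/169 - 3031781/20160300 = -36289556378489/3407090700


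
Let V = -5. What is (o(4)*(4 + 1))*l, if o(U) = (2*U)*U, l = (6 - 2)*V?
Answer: -3200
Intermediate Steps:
l = -20 (l = (6 - 2)*(-5) = 4*(-5) = -20)
o(U) = 2*U²
(o(4)*(4 + 1))*l = ((2*4²)*(4 + 1))*(-20) = ((2*16)*5)*(-20) = (32*5)*(-20) = 160*(-20) = -3200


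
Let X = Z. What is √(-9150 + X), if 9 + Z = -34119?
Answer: I*√43278 ≈ 208.03*I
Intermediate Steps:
Z = -34128 (Z = -9 - 34119 = -34128)
X = -34128
√(-9150 + X) = √(-9150 - 34128) = √(-43278) = I*√43278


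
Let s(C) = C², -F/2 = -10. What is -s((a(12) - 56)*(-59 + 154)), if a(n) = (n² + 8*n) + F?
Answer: -375584400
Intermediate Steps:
F = 20 (F = -2*(-10) = 20)
a(n) = 20 + n² + 8*n (a(n) = (n² + 8*n) + 20 = 20 + n² + 8*n)
-s((a(12) - 56)*(-59 + 154)) = -(((20 + 12² + 8*12) - 56)*(-59 + 154))² = -(((20 + 144 + 96) - 56)*95)² = -((260 - 56)*95)² = -(204*95)² = -1*19380² = -1*375584400 = -375584400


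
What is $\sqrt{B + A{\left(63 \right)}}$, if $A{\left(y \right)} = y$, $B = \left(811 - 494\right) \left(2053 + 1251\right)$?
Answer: $\sqrt{1047431} \approx 1023.4$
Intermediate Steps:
$B = 1047368$ ($B = 317 \cdot 3304 = 1047368$)
$\sqrt{B + A{\left(63 \right)}} = \sqrt{1047368 + 63} = \sqrt{1047431}$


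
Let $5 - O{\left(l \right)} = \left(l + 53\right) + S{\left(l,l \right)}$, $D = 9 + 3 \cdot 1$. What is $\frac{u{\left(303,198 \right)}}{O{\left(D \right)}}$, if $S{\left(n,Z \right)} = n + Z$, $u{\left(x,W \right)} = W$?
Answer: $- \frac{33}{14} \approx -2.3571$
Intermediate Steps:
$S{\left(n,Z \right)} = Z + n$
$D = 12$ ($D = 9 + 3 = 12$)
$O{\left(l \right)} = -48 - 3 l$ ($O{\left(l \right)} = 5 - \left(\left(l + 53\right) + \left(l + l\right)\right) = 5 - \left(\left(53 + l\right) + 2 l\right) = 5 - \left(53 + 3 l\right) = -48 - 3 l$)
$\frac{u{\left(303,198 \right)}}{O{\left(D \right)}} = \frac{198}{-48 - 36} = \frac{198}{-84} = 198 \left(- \frac{1}{84}\right) = - \frac{33}{14}$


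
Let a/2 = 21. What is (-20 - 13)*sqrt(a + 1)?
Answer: -33*sqrt(43) ≈ -216.40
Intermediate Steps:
a = 42 (a = 2*21 = 42)
(-20 - 13)*sqrt(a + 1) = (-20 - 13)*sqrt(42 + 1) = -33*sqrt(43)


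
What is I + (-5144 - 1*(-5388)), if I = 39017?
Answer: 39261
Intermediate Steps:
I + (-5144 - 1*(-5388)) = 39017 + (-5144 - 1*(-5388)) = 39017 + (-5144 + 5388) = 39017 + 244 = 39261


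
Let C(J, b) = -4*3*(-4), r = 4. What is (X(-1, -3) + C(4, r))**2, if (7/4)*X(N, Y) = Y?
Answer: 104976/49 ≈ 2142.4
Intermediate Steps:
X(N, Y) = 4*Y/7
C(J, b) = 48 (C(J, b) = -12*(-4) = 48)
(X(-1, -3) + C(4, r))**2 = ((4/7)*(-3) + 48)**2 = (-12/7 + 48)**2 = (324/7)**2 = 104976/49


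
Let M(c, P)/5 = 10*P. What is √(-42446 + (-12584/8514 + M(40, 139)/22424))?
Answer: I*√22199046896363327/723174 ≈ 206.03*I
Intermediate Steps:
M(c, P) = 50*P (M(c, P) = 5*(10*P) = 50*P)
√(-42446 + (-12584/8514 + M(40, 139)/22424)) = √(-42446 + (-12584/8514 + (50*139)/22424)) = √(-42446 + (-12584*1/8514 + 6950*(1/22424))) = √(-42446 + (-572/387 + 3475/11212)) = √(-42446 - 5068439/4339044) = √(-184180130063/4339044) = I*√22199046896363327/723174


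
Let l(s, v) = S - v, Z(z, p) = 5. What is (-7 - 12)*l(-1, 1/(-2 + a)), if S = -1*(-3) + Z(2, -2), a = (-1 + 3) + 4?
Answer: -589/4 ≈ -147.25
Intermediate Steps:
a = 6 (a = 2 + 4 = 6)
S = 8 (S = -1*(-3) + 5 = 3 + 5 = 8)
l(s, v) = 8 - v
(-7 - 12)*l(-1, 1/(-2 + a)) = (-7 - 12)*(8 - 1/(-2 + 6)) = -19*(8 - 1/4) = -19*(8 - 1*¼) = -19*(8 - ¼) = -19*31/4 = -589/4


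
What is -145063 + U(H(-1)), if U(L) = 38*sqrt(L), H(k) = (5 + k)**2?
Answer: -144911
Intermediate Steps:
-145063 + U(H(-1)) = -145063 + 38*sqrt((5 - 1)**2) = -145063 + 38*sqrt(4**2) = -145063 + 38*sqrt(16) = -145063 + 38*4 = -145063 + 152 = -144911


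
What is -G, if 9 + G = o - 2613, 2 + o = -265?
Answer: 2889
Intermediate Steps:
o = -267 (o = -2 - 265 = -267)
G = -2889 (G = -9 + (-267 - 2613) = -9 - 2880 = -2889)
-G = -1*(-2889) = 2889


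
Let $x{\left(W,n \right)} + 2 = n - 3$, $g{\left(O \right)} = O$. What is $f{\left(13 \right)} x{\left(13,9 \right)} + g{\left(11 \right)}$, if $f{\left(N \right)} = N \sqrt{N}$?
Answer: $11 + 52 \sqrt{13} \approx 198.49$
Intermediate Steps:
$x{\left(W,n \right)} = -5 + n$ ($x{\left(W,n \right)} = -2 + \left(n - 3\right) = -2 + \left(-3 + n\right) = -5 + n$)
$f{\left(N \right)} = N^{\frac{3}{2}}$
$f{\left(13 \right)} x{\left(13,9 \right)} + g{\left(11 \right)} = 13^{\frac{3}{2}} \left(-5 + 9\right) + 11 = 13 \sqrt{13} \cdot 4 + 11 = 52 \sqrt{13} + 11 = 11 + 52 \sqrt{13}$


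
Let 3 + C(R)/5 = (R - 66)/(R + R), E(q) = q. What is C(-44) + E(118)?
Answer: 437/4 ≈ 109.25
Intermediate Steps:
C(R) = -15 + 5*(-66 + R)/(2*R) (C(R) = -15 + 5*((R - 66)/(R + R)) = -15 + 5*((-66 + R)/((2*R))) = -15 + 5*((-66 + R)*(1/(2*R))) = -15 + 5*((-66 + R)/(2*R)) = -15 + 5*(-66 + R)/(2*R))
C(-44) + E(118) = (-25/2 - 165/(-44)) + 118 = (-25/2 - 165*(-1/44)) + 118 = (-25/2 + 15/4) + 118 = -35/4 + 118 = 437/4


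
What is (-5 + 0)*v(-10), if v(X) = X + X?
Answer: 100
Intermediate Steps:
v(X) = 2*X
(-5 + 0)*v(-10) = (-5 + 0)*(2*(-10)) = -5*(-20) = 100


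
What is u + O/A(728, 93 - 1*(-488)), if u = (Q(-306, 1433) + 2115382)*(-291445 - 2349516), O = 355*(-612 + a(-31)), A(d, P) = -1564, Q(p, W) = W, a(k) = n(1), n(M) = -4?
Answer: -2185856510898395/391 ≈ -5.5904e+12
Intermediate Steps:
a(k) = -4
O = -218680 (O = 355*(-612 - 4) = 355*(-616) = -218680)
u = -5590425859215 (u = (1433 + 2115382)*(-291445 - 2349516) = 2116815*(-2640961) = -5590425859215)
u + O/A(728, 93 - 1*(-488)) = -5590425859215 - 218680/(-1564) = -5590425859215 - 218680*(-1/1564) = -5590425859215 + 54670/391 = -2185856510898395/391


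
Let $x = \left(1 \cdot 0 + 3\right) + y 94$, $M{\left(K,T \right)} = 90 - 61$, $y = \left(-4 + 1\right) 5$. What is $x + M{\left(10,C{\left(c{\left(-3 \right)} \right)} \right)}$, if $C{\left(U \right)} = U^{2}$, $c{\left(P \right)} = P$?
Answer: $-1378$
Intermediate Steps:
$y = -15$ ($y = \left(-3\right) 5 = -15$)
$M{\left(K,T \right)} = 29$ ($M{\left(K,T \right)} = 90 - 61 = 29$)
$x = -1407$ ($x = \left(1 \cdot 0 + 3\right) - 1410 = \left(0 + 3\right) - 1410 = 3 - 1410 = -1407$)
$x + M{\left(10,C{\left(c{\left(-3 \right)} \right)} \right)} = -1407 + 29 = -1378$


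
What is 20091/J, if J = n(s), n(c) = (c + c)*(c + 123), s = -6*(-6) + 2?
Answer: 20091/12236 ≈ 1.6420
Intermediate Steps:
s = 38 (s = 36 + 2 = 38)
n(c) = 2*c*(123 + c) (n(c) = (2*c)*(123 + c) = 2*c*(123 + c))
J = 12236 (J = 2*38*(123 + 38) = 2*38*161 = 12236)
20091/J = 20091/12236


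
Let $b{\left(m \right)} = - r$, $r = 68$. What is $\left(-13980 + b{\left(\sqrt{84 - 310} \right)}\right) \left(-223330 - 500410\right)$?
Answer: $10167099520$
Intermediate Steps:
$b{\left(m \right)} = -68$ ($b{\left(m \right)} = \left(-1\right) 68 = -68$)
$\left(-13980 + b{\left(\sqrt{84 - 310} \right)}\right) \left(-223330 - 500410\right) = \left(-13980 - 68\right) \left(-223330 - 500410\right) = \left(-14048\right) \left(-723740\right) = 10167099520$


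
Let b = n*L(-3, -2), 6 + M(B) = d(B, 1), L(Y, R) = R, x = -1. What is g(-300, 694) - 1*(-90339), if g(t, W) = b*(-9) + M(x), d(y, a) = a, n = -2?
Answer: 90298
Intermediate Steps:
M(B) = -5 (M(B) = -6 + 1 = -5)
b = 4 (b = -2*(-2) = 4)
g(t, W) = -41 (g(t, W) = 4*(-9) - 5 = -36 - 5 = -41)
g(-300, 694) - 1*(-90339) = -41 - 1*(-90339) = -41 + 90339 = 90298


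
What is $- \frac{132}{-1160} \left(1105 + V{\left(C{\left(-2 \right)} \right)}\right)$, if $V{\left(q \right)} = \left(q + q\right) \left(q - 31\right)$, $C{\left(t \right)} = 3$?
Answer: $\frac{30921}{290} \approx 106.62$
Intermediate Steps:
$V{\left(q \right)} = 2 q \left(-31 + q\right)$
$- \frac{132}{-1160} \left(1105 + V{\left(C{\left(-2 \right)} \right)}\right) = - \frac{132}{-1160} \left(1105 + 2 \cdot 3 \left(-31 + 3\right)\right) = \left(-132\right) \left(- \frac{1}{1160}\right) \left(1105 + 2 \cdot 3 \left(-28\right)\right) = \frac{33 \left(1105 - 168\right)}{290} = \frac{33}{290} \cdot 937 = \frac{30921}{290}$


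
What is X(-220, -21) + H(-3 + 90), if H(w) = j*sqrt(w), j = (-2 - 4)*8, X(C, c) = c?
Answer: -21 - 48*sqrt(87) ≈ -468.71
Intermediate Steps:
j = -48 (j = -6*8 = -48)
H(w) = -48*sqrt(w)
X(-220, -21) + H(-3 + 90) = -21 - 48*sqrt(-3 + 90) = -21 - 48*sqrt(87)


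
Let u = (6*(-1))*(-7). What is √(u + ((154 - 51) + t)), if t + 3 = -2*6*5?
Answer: √82 ≈ 9.0554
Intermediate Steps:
t = -63 (t = -3 - 2*6*5 = -3 - 12*5 = -3 - 60 = -63)
u = 42 (u = -6*(-7) = 42)
√(u + ((154 - 51) + t)) = √(42 + ((154 - 51) - 63)) = √(42 + (103 - 63)) = √(42 + 40) = √82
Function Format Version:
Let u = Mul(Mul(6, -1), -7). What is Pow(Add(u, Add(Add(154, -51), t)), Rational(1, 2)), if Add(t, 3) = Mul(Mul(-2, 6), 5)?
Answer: Pow(82, Rational(1, 2)) ≈ 9.0554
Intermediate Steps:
t = -63 (t = Add(-3, Mul(Mul(-2, 6), 5)) = Add(-3, Mul(-12, 5)) = Add(-3, -60) = -63)
u = 42 (u = Mul(-6, -7) = 42)
Pow(Add(u, Add(Add(154, -51), t)), Rational(1, 2)) = Pow(Add(42, Add(Add(154, -51), -63)), Rational(1, 2)) = Pow(Add(42, Add(103, -63)), Rational(1, 2)) = Pow(Add(42, 40), Rational(1, 2)) = Pow(82, Rational(1, 2))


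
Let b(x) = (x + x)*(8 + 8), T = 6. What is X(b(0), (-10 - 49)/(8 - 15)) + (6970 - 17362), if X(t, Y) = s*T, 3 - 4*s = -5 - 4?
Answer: -10374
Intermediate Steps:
s = 3 (s = 3/4 - (-5 - 4)/4 = 3/4 - 1/4*(-9) = 3/4 + 9/4 = 3)
b(x) = 32*x (b(x) = (2*x)*16 = 32*x)
X(t, Y) = 18 (X(t, Y) = 3*6 = 18)
X(b(0), (-10 - 49)/(8 - 15)) + (6970 - 17362) = 18 + (6970 - 17362) = 18 - 10392 = -10374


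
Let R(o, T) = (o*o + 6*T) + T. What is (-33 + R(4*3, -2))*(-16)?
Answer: -1552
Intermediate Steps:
R(o, T) = o² + 7*T (R(o, T) = (o² + 6*T) + T = o² + 7*T)
(-33 + R(4*3, -2))*(-16) = (-33 + ((4*3)² + 7*(-2)))*(-16) = (-33 + (12² - 14))*(-16) = (-33 + (144 - 14))*(-16) = (-33 + 130)*(-16) = 97*(-16) = -1552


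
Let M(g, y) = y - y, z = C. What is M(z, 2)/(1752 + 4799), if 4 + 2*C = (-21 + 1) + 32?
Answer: 0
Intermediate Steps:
C = 4 (C = -2 + ((-21 + 1) + 32)/2 = -2 + (-20 + 32)/2 = -2 + (½)*12 = -2 + 6 = 4)
z = 4
M(g, y) = 0
M(z, 2)/(1752 + 4799) = 0/(1752 + 4799) = 0/6551 = 0*(1/6551) = 0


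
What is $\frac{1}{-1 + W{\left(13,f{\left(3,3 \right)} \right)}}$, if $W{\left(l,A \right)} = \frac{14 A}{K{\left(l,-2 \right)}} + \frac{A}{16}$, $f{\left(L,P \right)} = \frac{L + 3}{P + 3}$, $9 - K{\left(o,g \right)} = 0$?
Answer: $\frac{144}{89} \approx 1.618$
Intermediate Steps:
$K{\left(o,g \right)} = 9$ ($K{\left(o,g \right)} = 9 - 0 = 9 + 0 = 9$)
$f{\left(L,P \right)} = \frac{3 + L}{3 + P}$
$W{\left(l,A \right)} = \frac{233 A}{144}$ ($W{\left(l,A \right)} = \frac{14 A}{9} + \frac{A}{16} = \frac{233 A}{144}$)
$\frac{1}{-1 + W{\left(13,f{\left(3,3 \right)} \right)}} = \frac{1}{-1 + \frac{233 \frac{3 + 3}{3 + 3}}{144}} = \frac{1}{-1 + \frac{233 \cdot \frac{1}{6} \cdot 6}{144}} = \frac{1}{-1 + \frac{233}{144} \cdot 1} = \frac{1}{-1 + \frac{233}{144}} = \frac{1}{\frac{89}{144}} = \frac{144}{89}$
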